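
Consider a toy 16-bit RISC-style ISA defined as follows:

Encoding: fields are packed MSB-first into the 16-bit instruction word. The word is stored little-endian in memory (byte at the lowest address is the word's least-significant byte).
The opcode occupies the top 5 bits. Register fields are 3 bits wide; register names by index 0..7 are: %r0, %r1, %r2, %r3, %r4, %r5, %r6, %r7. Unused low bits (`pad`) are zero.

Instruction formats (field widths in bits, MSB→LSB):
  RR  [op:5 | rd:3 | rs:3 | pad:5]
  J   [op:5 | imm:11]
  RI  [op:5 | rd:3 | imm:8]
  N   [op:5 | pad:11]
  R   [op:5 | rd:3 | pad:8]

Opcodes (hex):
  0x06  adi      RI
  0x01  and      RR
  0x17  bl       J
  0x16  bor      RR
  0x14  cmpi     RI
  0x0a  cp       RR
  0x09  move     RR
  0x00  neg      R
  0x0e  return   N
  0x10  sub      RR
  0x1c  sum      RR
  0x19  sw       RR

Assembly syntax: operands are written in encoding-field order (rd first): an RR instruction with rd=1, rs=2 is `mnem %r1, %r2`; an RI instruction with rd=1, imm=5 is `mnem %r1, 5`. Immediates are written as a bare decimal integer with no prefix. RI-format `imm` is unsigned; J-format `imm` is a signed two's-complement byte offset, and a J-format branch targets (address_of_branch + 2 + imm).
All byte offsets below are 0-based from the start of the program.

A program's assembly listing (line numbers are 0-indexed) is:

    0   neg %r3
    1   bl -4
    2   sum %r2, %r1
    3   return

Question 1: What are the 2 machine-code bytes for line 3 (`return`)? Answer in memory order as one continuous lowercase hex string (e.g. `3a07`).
line 3 (return): pack op=0xe:5|pad=0:11 = 0x7000; little→ 00 70

0070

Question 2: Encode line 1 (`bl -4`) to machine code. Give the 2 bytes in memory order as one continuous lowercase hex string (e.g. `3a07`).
fcbf

line 1 (bl): pack op=0x17:5|imm=-4:11 = 0xbffc; little→ fc bf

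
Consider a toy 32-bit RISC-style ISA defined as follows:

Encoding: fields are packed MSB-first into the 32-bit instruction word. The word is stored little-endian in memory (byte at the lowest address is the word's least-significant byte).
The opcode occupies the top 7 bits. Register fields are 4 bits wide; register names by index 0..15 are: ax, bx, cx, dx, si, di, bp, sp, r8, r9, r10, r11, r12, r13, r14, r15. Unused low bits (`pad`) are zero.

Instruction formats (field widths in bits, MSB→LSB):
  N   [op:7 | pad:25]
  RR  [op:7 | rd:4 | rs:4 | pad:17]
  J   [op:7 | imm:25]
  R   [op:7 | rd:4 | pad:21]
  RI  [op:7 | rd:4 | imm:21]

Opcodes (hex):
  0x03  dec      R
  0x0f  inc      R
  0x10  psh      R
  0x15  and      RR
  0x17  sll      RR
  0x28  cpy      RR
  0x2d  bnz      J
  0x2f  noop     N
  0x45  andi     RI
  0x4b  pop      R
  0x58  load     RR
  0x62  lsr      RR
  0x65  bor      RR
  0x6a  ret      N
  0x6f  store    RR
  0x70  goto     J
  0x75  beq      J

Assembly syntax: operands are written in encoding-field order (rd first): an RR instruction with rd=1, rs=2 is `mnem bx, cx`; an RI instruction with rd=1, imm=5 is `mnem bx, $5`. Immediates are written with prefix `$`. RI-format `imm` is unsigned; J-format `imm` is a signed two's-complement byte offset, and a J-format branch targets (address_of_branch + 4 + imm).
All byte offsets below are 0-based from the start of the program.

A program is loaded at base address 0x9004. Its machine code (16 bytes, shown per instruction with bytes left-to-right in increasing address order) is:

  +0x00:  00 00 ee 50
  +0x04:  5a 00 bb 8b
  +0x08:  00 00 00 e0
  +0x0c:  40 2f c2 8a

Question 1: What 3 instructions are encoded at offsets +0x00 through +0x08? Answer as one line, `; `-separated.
[00] 00 00 ee 50 → 0x50ee0000
  op=0x50ee0000>>25=0x28 ⇒ cpy (RR)
  rd: (w>>21)&0xf=0x7 → sp
  rs: (w>>17)&0xf=0x7 → sp
[04] 5a 00 bb 8b → 0x8bbb005a
  op=0x8bbb005a>>25=0x45 ⇒ andi (RI)
  rd: (w>>21)&0xf=0xd → r13
  imm: (w>>0)&0x1fffff=0x1b005a → $1769562
[08] 00 00 00 e0 → 0xe0000000
  op=0xe0000000>>25=0x70 ⇒ goto (J)
  imm: (w>>0)&0x1ffffff=0x0 → $0

cpy sp, sp; andi r13, $1769562; goto $0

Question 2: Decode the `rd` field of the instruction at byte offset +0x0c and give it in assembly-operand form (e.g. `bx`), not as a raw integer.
+0x0c: 40 2f c2 8a ⇒ word 0x8ac22f40 (little)
  opcode bits[31:25]=0x45: andi/RI
  rd@[24:21]=0x6 ⇒ bp
  imm@[20:0]=0x22f40 ⇒ $143168

bp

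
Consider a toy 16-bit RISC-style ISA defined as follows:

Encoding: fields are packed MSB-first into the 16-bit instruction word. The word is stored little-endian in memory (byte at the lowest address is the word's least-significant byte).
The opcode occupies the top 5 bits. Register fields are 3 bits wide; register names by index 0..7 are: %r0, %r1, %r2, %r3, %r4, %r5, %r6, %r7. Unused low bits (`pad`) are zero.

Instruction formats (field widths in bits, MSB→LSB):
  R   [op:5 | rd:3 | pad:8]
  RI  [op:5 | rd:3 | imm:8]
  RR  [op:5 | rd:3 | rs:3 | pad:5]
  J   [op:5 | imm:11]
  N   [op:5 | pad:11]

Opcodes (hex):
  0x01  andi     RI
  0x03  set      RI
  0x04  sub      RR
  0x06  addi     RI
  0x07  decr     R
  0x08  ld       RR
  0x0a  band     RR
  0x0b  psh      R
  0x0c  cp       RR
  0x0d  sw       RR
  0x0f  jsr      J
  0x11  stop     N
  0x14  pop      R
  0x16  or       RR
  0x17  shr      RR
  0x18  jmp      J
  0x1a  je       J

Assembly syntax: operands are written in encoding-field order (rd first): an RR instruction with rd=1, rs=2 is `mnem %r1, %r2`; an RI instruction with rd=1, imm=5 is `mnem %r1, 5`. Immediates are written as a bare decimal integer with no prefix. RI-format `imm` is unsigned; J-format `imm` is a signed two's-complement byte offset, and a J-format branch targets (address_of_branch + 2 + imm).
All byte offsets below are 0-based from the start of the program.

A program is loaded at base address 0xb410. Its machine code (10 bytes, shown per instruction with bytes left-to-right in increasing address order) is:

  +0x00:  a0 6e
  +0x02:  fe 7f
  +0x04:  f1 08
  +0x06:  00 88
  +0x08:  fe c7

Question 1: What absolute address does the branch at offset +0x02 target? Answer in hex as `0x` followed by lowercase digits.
[02] fe 7f → 0x7ffe
  opcode bits[15:11]=0xf: jsr/J
  [10:0] imm=2046 (s11→-2) = -2
  target = base 0xb410 + off 0x02 + 2 + imm -2 = 0xb412

0xb412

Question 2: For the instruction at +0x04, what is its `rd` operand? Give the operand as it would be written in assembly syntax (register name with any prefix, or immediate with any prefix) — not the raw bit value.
%r0

+0x04: f1 08 ⇒ word 0x08f1 (little)
  op=0x08f1>>11=0x1 ⇒ andi (RI)
  [10:8] rd=0 = %r0
  [7:0] imm=241 = 241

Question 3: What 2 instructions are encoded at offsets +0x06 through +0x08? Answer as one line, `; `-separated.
+0x06: 00 88 ⇒ word 0x8800 (little)
  top 5b → 0x11 → stop [N]
+0x08: fe c7 ⇒ word 0xc7fe (little)
  top 5b → 0x18 → jmp [J]
  imm: (w>>0)&0x7ff=0x7fe (s11→-2) → -2

stop; jmp -2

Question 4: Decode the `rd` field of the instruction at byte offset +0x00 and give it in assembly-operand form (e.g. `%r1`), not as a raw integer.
+0x00: a0 6e ⇒ word 0x6ea0 (little)
  opcode bits[15:11]=0xd: sw/RR
  [10:8] rd=6 = %r6
  [7:5] rs=5 = %r5

%r6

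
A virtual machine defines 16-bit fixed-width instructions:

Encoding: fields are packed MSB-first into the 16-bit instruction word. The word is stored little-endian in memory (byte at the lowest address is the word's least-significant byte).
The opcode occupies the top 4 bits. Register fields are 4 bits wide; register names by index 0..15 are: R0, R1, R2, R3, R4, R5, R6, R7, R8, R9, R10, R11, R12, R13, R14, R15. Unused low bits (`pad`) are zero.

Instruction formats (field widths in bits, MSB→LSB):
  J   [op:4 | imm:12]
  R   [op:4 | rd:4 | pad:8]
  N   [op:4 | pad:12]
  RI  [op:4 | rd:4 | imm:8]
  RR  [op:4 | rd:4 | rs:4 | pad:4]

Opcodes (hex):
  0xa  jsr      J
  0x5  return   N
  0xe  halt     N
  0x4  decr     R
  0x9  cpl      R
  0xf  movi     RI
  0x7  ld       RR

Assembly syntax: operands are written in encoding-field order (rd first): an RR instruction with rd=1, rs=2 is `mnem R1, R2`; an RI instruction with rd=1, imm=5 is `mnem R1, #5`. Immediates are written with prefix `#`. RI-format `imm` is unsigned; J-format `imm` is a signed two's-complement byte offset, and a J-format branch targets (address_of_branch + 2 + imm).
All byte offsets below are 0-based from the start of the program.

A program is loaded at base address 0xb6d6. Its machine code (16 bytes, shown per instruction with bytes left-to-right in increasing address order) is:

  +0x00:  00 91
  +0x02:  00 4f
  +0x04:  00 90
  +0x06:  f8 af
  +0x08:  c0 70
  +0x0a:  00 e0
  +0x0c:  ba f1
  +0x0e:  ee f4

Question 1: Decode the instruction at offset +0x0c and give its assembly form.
+0x0c: ba f1 ⇒ word 0xf1ba (little)
  top 4b → 0xf → movi [RI]
  rd@[11:8]=0x1 ⇒ R1
  imm@[7:0]=0xba ⇒ #186

movi R1, #186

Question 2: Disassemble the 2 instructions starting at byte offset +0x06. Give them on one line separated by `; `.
off 0x06: read f8 af as little → 0xaff8
  op=0xaff8>>12=0xa ⇒ jsr (J)
  imm: (w>>0)&0xfff=0xff8 (s12→-8) → #-8
off 0x08: read c0 70 as little → 0x70c0
  op=0x70c0>>12=0x7 ⇒ ld (RR)
  rd: (w>>8)&0xf=0x0 → R0
  rs: (w>>4)&0xf=0xc → R12

jsr #-8; ld R0, R12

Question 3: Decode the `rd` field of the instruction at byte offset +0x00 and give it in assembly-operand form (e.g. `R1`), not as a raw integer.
@+00  little-endian(00 91) = 0x9100
  top 4b → 0x9 → cpl [R]
  [11:8] rd=1 = R1

R1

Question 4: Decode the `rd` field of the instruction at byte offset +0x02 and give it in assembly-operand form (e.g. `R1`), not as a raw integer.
[02] 00 4f → 0x4f00
  top 4b → 0x4 → decr [R]
  rd: (w>>8)&0xf=0xf → R15

R15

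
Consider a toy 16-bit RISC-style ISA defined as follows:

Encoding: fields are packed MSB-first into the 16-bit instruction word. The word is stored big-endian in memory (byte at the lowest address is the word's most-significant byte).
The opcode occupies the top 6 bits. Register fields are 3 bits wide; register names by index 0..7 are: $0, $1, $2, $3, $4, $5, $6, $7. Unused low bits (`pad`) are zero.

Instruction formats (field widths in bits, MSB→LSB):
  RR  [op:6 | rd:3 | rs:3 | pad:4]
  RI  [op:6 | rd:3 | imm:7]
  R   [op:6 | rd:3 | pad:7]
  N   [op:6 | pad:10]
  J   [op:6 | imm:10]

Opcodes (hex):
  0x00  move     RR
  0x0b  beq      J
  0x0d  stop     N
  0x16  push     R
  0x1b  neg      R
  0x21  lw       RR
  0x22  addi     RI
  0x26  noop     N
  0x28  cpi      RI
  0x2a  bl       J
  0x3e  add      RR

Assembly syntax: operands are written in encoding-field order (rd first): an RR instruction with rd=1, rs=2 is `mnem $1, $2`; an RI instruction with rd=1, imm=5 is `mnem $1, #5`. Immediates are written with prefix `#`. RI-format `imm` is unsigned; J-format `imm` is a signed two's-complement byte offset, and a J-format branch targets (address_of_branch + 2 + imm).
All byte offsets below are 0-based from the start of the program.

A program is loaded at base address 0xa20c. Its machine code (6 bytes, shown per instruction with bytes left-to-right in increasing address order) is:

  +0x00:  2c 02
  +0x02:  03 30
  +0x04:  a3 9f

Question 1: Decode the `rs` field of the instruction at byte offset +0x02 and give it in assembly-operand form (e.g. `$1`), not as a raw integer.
$3

+0x02: 03 30 ⇒ word 0x0330 (big)
  op=0x0330>>10=0x0 ⇒ move (RR)
  rd: (w>>7)&0x7=0x6 → $6
  rs: (w>>4)&0x7=0x3 → $3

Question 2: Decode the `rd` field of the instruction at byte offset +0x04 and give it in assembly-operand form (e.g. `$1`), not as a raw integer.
$7

@+04  big-endian(a3 9f) = 0xa39f
  opcode bits[15:10]=0x28: cpi/RI
  rd@[9:7]=0x7 ⇒ $7
  imm@[6:0]=0x1f ⇒ #31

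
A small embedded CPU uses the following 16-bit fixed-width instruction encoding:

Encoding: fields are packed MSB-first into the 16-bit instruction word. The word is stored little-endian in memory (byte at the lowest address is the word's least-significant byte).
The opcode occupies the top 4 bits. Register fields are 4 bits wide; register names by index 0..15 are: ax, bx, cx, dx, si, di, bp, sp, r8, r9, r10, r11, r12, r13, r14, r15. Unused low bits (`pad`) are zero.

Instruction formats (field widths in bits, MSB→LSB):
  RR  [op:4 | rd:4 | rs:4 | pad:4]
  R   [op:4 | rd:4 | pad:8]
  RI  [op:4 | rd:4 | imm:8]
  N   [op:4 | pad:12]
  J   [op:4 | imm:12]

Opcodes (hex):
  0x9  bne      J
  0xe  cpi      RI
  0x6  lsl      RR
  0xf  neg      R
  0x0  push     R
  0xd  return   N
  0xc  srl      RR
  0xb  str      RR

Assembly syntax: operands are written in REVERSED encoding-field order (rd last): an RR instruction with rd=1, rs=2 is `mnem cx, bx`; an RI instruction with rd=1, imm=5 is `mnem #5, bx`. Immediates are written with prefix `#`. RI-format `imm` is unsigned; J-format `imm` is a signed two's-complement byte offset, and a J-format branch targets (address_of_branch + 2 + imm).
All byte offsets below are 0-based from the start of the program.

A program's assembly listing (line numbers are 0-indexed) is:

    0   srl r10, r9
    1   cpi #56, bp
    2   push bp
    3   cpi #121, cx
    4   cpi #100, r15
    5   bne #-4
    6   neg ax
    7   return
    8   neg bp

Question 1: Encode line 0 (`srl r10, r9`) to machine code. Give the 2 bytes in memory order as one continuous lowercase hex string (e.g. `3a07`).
L0: srl op=0xc:4|rd=9:4|rs=10:4|pad=0:4 ⇒ 0xc9a0 ⇒ little a0 c9

a0c9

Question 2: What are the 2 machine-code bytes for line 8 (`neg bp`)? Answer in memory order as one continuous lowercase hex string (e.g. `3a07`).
line 8 (neg): pack op=0xf:4|rd=6:4|pad=0:8 = 0xf600; little→ 00 f6

00f6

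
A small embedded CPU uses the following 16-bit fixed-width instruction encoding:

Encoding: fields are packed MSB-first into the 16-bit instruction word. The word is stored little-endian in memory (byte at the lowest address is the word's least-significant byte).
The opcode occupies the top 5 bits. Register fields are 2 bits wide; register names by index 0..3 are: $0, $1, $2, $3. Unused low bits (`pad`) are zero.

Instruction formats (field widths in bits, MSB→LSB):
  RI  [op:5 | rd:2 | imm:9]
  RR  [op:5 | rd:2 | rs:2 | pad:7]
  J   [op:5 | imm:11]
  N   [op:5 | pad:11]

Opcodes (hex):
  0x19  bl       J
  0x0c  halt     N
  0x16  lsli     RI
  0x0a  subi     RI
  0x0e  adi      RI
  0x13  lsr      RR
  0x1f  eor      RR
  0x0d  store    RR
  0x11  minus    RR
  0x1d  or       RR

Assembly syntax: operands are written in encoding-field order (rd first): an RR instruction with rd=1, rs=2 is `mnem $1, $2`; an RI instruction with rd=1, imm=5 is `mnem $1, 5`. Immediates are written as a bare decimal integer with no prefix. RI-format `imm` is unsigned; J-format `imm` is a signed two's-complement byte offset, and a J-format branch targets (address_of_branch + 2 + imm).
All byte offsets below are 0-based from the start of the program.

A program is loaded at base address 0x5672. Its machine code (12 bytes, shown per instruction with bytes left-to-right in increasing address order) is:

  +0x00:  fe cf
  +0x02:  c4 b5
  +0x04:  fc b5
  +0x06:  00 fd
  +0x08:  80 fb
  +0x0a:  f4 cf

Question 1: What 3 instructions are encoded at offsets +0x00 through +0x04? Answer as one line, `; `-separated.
@+00  little-endian(fe cf) = 0xcffe
  top 5b → 0x19 → bl [J]
  imm@[10:0]=0x7fe (s11→-2) ⇒ -2
@+02  little-endian(c4 b5) = 0xb5c4
  top 5b → 0x16 → lsli [RI]
  rd@[10:9]=0x2 ⇒ $2
  imm@[8:0]=0x1c4 ⇒ 452
@+04  little-endian(fc b5) = 0xb5fc
  top 5b → 0x16 → lsli [RI]
  rd@[10:9]=0x2 ⇒ $2
  imm@[8:0]=0x1fc ⇒ 508

bl -2; lsli $2, 452; lsli $2, 508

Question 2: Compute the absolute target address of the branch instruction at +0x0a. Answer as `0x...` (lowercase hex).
0x5672

[0a] f4 cf → 0xcff4
  op=0xcff4>>11=0x19 ⇒ bl (J)
  imm: (w>>0)&0x7ff=0x7f4 (s11→-12) → -12
  target = base 0x5672 + off 0x0a + 2 + imm -12 = 0x5672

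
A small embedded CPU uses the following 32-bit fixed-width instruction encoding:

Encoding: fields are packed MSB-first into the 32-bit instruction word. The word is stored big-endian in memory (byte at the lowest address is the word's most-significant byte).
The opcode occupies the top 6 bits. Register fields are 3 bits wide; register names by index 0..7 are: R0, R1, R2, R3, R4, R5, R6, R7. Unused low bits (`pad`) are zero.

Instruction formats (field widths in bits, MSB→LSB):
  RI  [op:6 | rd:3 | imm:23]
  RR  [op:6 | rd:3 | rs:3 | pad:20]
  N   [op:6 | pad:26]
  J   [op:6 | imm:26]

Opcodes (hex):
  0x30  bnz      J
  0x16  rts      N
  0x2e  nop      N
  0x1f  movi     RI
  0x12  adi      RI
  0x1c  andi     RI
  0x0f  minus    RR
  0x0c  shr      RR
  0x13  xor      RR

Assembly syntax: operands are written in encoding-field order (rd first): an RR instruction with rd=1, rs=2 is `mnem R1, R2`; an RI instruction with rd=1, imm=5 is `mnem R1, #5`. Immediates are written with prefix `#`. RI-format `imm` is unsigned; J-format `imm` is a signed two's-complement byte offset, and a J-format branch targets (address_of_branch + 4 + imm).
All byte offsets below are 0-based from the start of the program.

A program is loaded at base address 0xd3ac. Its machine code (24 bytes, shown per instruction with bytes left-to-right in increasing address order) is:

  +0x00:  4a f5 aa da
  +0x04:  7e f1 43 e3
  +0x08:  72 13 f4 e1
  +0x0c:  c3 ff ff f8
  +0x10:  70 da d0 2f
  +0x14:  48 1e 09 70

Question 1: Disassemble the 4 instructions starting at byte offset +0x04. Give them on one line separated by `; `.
off 0x04: read 7e f1 43 e3 as big → 0x7ef143e3
  opcode bits[31:26]=0x1f: movi/RI
  [25:23] rd=5 = R5
  [22:0] imm=7422947 = #7422947
off 0x08: read 72 13 f4 e1 as big → 0x7213f4e1
  opcode bits[31:26]=0x1c: andi/RI
  [25:23] rd=4 = R4
  [22:0] imm=1307873 = #1307873
off 0x0c: read c3 ff ff f8 as big → 0xc3fffff8
  opcode bits[31:26]=0x30: bnz/J
  [25:0] imm=67108856 (s26→-8) = #-8
off 0x10: read 70 da d0 2f as big → 0x70dad02f
  opcode bits[31:26]=0x1c: andi/RI
  [25:23] rd=1 = R1
  [22:0] imm=5951535 = #5951535

movi R5, #7422947; andi R4, #1307873; bnz #-8; andi R1, #5951535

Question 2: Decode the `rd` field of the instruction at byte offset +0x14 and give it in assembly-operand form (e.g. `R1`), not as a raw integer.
[14] 48 1e 09 70 → 0x481e0970
  top 6b → 0x12 → adi [RI]
  [25:23] rd=0 = R0
  [22:0] imm=1968496 = #1968496

R0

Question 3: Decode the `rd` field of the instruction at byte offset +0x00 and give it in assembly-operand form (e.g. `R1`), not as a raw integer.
R5

@+00  big-endian(4a f5 aa da) = 0x4af5aada
  opcode bits[31:26]=0x12: adi/RI
  [25:23] rd=5 = R5
  [22:0] imm=7711450 = #7711450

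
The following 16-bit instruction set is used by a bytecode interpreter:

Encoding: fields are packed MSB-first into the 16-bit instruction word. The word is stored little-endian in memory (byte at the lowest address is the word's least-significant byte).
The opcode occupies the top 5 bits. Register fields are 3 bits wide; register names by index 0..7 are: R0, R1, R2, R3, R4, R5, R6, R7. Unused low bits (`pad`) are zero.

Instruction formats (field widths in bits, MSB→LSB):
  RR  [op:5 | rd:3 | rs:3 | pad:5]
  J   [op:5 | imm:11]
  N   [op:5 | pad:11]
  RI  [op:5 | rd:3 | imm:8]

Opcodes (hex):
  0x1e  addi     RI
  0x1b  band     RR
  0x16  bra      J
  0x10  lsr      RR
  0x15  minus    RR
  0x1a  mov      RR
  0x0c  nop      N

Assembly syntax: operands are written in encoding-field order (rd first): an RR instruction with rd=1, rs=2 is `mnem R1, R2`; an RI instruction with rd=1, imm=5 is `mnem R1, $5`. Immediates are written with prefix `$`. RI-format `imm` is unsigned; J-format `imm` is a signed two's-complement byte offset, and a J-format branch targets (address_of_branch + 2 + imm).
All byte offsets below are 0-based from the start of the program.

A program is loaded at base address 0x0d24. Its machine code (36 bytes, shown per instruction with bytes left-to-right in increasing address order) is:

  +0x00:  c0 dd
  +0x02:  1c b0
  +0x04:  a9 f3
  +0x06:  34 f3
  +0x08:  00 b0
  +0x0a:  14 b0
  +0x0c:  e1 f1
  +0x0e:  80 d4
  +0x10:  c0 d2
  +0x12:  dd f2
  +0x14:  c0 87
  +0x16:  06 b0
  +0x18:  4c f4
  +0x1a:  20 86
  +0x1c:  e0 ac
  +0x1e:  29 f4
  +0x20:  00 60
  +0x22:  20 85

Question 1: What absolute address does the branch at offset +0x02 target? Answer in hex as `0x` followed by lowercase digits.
0x0d44

off 0x02: read 1c b0 as little → 0xb01c
  opcode bits[15:11]=0x16: bra/J
  [10:0] imm=28 = $28
  target = base 0x0d24 + off 0x02 + 2 + imm 28 = 0x0d44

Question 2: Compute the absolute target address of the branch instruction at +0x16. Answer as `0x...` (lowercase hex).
[16] 06 b0 → 0xb006
  op=0xb006>>11=0x16 ⇒ bra (J)
  imm: (w>>0)&0x7ff=0x6 → $6
  target = base 0x0d24 + off 0x16 + 2 + imm 6 = 0x0d42

0x0d42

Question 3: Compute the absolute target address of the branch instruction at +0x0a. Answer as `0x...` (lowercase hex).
[0a] 14 b0 → 0xb014
  top 5b → 0x16 → bra [J]
  imm@[10:0]=0x14 ⇒ $20
  target = base 0x0d24 + off 0x0a + 2 + imm 20 = 0x0d44

0x0d44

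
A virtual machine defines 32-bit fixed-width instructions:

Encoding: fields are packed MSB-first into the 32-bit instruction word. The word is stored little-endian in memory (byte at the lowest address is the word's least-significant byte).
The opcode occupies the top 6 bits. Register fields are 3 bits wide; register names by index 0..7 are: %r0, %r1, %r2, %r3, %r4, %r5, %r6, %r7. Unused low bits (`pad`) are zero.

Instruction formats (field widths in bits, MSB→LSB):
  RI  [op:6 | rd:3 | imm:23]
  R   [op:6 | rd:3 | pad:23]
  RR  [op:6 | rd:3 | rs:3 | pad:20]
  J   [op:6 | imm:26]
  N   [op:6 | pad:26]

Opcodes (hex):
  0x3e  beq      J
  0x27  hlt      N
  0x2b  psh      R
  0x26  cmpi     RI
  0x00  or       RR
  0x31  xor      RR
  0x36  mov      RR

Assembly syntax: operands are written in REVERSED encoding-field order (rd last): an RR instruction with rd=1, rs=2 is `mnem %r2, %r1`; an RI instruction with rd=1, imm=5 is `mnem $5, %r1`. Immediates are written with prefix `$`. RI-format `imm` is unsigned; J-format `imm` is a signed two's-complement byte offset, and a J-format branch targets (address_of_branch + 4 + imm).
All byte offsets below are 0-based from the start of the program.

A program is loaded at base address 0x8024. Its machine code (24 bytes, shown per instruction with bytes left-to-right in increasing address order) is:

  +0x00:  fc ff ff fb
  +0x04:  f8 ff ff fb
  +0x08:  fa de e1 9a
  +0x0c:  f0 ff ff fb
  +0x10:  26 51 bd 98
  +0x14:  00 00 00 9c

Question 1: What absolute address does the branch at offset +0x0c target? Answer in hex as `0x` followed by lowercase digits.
0x8024

[0c] f0 ff ff fb → 0xfbfffff0
  op=0xfbfffff0>>26=0x3e ⇒ beq (J)
  imm@[25:0]=0x3fffff0 (s26→-16) ⇒ $-16
  target = base 0x8024 + off 0x0c + 4 + imm -16 = 0x8024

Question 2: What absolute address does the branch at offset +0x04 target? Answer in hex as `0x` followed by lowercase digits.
@+04  little-endian(f8 ff ff fb) = 0xfbfffff8
  op=0xfbfffff8>>26=0x3e ⇒ beq (J)
  imm: (w>>0)&0x3ffffff=0x3fffff8 (s26→-8) → $-8
  target = base 0x8024 + off 0x04 + 4 + imm -8 = 0x8024

0x8024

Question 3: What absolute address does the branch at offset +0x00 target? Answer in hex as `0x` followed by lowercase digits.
0x8024

[00] fc ff ff fb → 0xfbfffffc
  op=0xfbfffffc>>26=0x3e ⇒ beq (J)
  imm: (w>>0)&0x3ffffff=0x3fffffc (s26→-4) → $-4
  target = base 0x8024 + off 0x00 + 4 + imm -4 = 0x8024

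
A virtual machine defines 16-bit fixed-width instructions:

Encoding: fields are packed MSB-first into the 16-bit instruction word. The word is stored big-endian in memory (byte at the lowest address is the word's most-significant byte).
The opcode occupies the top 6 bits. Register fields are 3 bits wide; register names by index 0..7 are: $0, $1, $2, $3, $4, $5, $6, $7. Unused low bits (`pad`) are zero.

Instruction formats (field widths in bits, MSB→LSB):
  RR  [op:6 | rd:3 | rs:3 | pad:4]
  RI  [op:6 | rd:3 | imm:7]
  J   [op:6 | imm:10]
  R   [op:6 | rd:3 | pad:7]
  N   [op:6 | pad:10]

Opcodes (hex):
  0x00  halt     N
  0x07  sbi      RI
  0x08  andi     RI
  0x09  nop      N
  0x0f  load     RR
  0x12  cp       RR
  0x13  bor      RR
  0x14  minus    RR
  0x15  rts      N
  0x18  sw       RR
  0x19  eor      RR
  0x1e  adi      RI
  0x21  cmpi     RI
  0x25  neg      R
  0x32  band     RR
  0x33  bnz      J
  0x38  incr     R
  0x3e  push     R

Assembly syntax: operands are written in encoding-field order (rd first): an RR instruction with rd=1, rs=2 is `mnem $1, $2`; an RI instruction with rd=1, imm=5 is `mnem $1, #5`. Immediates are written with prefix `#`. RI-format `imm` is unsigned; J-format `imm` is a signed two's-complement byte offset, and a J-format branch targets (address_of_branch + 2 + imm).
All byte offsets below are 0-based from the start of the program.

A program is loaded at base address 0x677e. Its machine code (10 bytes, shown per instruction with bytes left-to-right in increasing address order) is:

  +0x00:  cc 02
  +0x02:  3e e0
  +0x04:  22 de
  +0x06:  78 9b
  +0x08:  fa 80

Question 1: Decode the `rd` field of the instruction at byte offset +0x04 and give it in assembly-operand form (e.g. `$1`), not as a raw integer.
[04] 22 de → 0x22de
  opcode bits[15:10]=0x8: andi/RI
  [9:7] rd=5 = $5
  [6:0] imm=94 = #94

$5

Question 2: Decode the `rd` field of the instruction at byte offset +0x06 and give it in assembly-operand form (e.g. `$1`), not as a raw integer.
$1

@+06  big-endian(78 9b) = 0x789b
  top 6b → 0x1e → adi [RI]
  rd: (w>>7)&0x7=0x1 → $1
  imm: (w>>0)&0x7f=0x1b → #27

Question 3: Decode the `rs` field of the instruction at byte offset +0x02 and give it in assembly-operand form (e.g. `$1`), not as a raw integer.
off 0x02: read 3e e0 as big → 0x3ee0
  op=0x3ee0>>10=0xf ⇒ load (RR)
  [9:7] rd=5 = $5
  [6:4] rs=6 = $6

$6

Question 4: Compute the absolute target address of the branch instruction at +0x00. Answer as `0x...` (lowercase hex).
0x6782

+0x00: cc 02 ⇒ word 0xcc02 (big)
  op=0xcc02>>10=0x33 ⇒ bnz (J)
  imm@[9:0]=0x2 ⇒ #2
  target = base 0x677e + off 0x00 + 2 + imm 2 = 0x6782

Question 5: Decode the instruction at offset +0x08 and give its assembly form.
@+08  big-endian(fa 80) = 0xfa80
  top 6b → 0x3e → push [R]
  rd: (w>>7)&0x7=0x5 → $5

push $5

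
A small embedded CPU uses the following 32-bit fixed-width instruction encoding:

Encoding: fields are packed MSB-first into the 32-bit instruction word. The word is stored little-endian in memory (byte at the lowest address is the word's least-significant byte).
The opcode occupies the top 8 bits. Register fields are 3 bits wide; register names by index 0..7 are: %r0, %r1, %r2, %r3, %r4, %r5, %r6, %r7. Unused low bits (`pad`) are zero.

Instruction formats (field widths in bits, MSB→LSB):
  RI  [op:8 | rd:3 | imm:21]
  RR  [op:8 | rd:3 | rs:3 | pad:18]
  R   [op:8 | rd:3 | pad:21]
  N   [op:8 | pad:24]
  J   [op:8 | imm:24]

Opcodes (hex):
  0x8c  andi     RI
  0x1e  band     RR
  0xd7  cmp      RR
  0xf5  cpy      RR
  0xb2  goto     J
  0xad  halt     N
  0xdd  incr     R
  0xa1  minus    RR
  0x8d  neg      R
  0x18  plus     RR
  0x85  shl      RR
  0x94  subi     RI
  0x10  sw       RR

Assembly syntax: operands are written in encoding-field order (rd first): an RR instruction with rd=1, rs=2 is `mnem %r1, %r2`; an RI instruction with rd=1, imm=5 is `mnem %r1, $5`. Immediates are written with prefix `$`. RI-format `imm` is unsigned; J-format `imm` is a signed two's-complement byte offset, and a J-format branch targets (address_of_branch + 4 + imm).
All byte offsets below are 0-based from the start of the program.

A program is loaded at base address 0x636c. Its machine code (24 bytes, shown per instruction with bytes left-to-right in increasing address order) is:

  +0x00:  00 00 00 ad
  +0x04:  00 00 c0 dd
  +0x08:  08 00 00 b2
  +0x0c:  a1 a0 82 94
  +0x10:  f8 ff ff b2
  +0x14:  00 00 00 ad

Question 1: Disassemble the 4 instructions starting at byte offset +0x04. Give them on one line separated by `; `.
@+04  little-endian(00 00 c0 dd) = 0xddc00000
  op=0xddc00000>>24=0xdd ⇒ incr (R)
  rd: (w>>21)&0x7=0x6 → %r6
@+08  little-endian(08 00 00 b2) = 0xb2000008
  op=0xb2000008>>24=0xb2 ⇒ goto (J)
  imm: (w>>0)&0xffffff=0x8 → $8
@+0c  little-endian(a1 a0 82 94) = 0x9482a0a1
  op=0x9482a0a1>>24=0x94 ⇒ subi (RI)
  rd: (w>>21)&0x7=0x4 → %r4
  imm: (w>>0)&0x1fffff=0x2a0a1 → $172193
@+10  little-endian(f8 ff ff b2) = 0xb2fffff8
  op=0xb2fffff8>>24=0xb2 ⇒ goto (J)
  imm: (w>>0)&0xffffff=0xfffff8 (s24→-8) → $-8

incr %r6; goto $8; subi %r4, $172193; goto $-8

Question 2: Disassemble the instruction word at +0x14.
@+14  little-endian(00 00 00 ad) = 0xad000000
  opcode bits[31:24]=0xad: halt/N

halt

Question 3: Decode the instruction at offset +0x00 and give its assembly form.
halt

[00] 00 00 00 ad → 0xad000000
  opcode bits[31:24]=0xad: halt/N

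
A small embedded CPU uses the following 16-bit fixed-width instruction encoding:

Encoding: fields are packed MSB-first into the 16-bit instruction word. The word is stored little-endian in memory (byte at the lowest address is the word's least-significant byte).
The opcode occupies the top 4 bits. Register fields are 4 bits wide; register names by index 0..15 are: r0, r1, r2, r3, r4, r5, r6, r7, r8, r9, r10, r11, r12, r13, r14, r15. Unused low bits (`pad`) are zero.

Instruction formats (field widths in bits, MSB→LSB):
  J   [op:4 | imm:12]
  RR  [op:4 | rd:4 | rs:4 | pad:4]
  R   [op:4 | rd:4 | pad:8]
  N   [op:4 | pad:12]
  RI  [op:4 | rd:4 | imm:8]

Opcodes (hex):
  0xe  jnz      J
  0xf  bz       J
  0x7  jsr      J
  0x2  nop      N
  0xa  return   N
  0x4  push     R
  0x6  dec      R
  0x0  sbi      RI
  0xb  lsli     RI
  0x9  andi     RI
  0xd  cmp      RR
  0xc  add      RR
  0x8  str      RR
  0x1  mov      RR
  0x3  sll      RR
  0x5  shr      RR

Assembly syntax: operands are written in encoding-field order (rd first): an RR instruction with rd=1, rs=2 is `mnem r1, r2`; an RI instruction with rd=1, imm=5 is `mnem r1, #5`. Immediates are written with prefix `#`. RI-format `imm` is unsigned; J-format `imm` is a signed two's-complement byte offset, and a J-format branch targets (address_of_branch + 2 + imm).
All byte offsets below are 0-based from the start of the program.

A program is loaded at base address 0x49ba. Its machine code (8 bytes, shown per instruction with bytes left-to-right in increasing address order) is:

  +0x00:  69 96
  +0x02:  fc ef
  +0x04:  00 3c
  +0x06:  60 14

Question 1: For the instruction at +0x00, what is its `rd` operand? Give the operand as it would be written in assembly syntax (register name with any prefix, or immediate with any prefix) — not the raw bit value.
r6

+0x00: 69 96 ⇒ word 0x9669 (little)
  op=0x9669>>12=0x9 ⇒ andi (RI)
  rd: (w>>8)&0xf=0x6 → r6
  imm: (w>>0)&0xff=0x69 → #105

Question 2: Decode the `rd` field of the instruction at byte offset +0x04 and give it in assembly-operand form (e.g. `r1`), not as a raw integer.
r12

+0x04: 00 3c ⇒ word 0x3c00 (little)
  top 4b → 0x3 → sll [RR]
  [11:8] rd=12 = r12
  [7:4] rs=0 = r0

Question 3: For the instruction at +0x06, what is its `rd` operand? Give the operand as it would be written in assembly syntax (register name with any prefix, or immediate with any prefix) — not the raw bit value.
[06] 60 14 → 0x1460
  opcode bits[15:12]=0x1: mov/RR
  rd: (w>>8)&0xf=0x4 → r4
  rs: (w>>4)&0xf=0x6 → r6

r4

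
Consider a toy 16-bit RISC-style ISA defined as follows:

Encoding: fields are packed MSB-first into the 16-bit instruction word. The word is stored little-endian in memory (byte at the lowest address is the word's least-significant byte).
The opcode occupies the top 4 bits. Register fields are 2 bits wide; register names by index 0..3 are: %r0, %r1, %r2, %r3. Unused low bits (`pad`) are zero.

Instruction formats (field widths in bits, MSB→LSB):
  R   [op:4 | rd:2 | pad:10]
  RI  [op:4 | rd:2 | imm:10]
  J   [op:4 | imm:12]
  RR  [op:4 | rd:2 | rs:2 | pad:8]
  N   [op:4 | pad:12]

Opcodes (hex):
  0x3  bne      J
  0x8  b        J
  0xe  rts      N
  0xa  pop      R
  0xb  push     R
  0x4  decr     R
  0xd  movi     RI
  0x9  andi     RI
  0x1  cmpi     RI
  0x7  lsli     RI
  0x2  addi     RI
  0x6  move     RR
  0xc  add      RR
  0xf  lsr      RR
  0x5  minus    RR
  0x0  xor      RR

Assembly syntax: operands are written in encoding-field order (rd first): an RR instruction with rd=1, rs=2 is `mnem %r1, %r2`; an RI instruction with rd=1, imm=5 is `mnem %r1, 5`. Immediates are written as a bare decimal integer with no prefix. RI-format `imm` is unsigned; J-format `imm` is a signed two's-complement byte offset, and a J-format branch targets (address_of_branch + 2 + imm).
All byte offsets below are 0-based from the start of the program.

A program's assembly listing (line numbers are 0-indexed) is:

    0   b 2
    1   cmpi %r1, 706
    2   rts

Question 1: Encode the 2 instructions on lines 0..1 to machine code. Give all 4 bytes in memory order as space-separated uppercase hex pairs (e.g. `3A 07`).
02 80 C2 16

L0: b op=0x8:4|imm=2:12 ⇒ 0x8002 ⇒ little 02 80
L1: cmpi op=0x1:4|rd=1:2|imm=706:10 ⇒ 0x16c2 ⇒ little c2 16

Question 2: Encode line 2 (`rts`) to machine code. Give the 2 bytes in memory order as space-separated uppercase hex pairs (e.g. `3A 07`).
00 E0

line 2 (rts): pack op=0xe:4|pad=0:12 = 0xe000; little→ 00 e0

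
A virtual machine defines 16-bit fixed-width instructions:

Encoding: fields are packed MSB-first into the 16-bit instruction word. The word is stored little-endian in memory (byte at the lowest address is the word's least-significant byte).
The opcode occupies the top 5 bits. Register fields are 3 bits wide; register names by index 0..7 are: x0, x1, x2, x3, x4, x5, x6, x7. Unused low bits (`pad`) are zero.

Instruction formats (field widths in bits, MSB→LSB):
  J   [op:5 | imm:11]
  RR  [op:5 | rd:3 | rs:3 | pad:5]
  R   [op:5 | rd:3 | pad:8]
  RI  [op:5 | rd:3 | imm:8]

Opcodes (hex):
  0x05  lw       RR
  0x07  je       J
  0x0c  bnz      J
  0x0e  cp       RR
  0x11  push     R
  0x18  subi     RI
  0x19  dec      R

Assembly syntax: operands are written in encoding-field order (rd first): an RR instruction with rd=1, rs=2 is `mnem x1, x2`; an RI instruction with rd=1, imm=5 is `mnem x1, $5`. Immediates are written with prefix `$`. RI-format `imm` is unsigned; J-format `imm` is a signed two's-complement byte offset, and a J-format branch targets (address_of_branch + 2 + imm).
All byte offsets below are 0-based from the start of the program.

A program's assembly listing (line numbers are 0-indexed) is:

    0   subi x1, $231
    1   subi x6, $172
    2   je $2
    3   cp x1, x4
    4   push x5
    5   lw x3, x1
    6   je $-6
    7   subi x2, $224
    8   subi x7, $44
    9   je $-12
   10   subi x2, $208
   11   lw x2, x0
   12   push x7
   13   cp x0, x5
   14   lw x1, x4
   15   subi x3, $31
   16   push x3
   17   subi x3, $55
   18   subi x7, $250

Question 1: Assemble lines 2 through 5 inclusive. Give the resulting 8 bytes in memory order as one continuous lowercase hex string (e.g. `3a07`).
02388071008d202b

line 2 (je): pack op=0x7:5|imm=2:11 = 0x3802; little→ 02 38
line 3 (cp): pack op=0xe:5|rd=1:3|rs=4:3|pad=0:5 = 0x7180; little→ 80 71
line 4 (push): pack op=0x11:5|rd=5:3|pad=0:8 = 0x8d00; little→ 00 8d
line 5 (lw): pack op=0x5:5|rd=3:3|rs=1:3|pad=0:5 = 0x2b20; little→ 20 2b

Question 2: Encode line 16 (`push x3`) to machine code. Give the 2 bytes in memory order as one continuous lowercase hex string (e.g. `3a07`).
line 16 (push): pack op=0x11:5|rd=3:3|pad=0:8 = 0x8b00; little→ 00 8b

008b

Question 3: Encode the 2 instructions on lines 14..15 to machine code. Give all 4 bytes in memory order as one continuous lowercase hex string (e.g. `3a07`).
line 14 (lw): pack op=0x5:5|rd=1:3|rs=4:3|pad=0:5 = 0x2980; little→ 80 29
line 15 (subi): pack op=0x18:5|rd=3:3|imm=31:8 = 0xc31f; little→ 1f c3

80291fc3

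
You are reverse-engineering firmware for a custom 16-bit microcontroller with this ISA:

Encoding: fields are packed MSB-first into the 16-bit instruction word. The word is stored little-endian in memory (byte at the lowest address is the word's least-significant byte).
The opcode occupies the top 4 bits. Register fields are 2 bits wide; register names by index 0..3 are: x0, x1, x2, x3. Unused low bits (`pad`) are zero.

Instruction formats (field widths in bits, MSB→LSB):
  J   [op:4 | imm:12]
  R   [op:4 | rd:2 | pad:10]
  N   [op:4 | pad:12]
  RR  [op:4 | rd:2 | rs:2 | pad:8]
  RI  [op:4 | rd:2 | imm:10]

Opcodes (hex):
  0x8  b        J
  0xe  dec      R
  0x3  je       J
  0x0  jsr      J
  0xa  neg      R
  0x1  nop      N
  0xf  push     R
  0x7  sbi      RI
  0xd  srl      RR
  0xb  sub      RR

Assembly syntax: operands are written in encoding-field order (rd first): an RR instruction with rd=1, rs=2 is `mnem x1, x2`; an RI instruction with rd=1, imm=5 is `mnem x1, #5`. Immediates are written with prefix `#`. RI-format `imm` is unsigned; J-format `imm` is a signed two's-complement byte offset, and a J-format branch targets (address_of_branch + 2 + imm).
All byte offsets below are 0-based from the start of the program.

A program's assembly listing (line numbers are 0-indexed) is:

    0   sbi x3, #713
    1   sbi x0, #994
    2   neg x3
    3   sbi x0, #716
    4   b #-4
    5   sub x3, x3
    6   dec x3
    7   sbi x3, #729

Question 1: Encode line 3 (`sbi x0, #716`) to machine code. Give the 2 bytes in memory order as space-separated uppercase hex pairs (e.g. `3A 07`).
CC 72

3. sbi fields op=0x7:4|rd=0:2|imm=716:10 → word 72cch → cc 72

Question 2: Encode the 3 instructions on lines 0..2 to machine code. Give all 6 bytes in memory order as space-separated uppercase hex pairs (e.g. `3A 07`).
C9 7E E2 73 00 AC

line 0 (sbi): pack op=0x7:4|rd=3:2|imm=713:10 = 0x7ec9; little→ c9 7e
line 1 (sbi): pack op=0x7:4|rd=0:2|imm=994:10 = 0x73e2; little→ e2 73
line 2 (neg): pack op=0xa:4|rd=3:2|pad=0:10 = 0xac00; little→ 00 ac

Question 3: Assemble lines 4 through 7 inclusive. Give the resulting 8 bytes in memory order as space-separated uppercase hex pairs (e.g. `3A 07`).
FC 8F 00 BF 00 EC D9 7E

line 4 (b): pack op=0x8:4|imm=-4:12 = 0x8ffc; little→ fc 8f
line 5 (sub): pack op=0xb:4|rd=3:2|rs=3:2|pad=0:8 = 0xbf00; little→ 00 bf
line 6 (dec): pack op=0xe:4|rd=3:2|pad=0:10 = 0xec00; little→ 00 ec
line 7 (sbi): pack op=0x7:4|rd=3:2|imm=729:10 = 0x7ed9; little→ d9 7e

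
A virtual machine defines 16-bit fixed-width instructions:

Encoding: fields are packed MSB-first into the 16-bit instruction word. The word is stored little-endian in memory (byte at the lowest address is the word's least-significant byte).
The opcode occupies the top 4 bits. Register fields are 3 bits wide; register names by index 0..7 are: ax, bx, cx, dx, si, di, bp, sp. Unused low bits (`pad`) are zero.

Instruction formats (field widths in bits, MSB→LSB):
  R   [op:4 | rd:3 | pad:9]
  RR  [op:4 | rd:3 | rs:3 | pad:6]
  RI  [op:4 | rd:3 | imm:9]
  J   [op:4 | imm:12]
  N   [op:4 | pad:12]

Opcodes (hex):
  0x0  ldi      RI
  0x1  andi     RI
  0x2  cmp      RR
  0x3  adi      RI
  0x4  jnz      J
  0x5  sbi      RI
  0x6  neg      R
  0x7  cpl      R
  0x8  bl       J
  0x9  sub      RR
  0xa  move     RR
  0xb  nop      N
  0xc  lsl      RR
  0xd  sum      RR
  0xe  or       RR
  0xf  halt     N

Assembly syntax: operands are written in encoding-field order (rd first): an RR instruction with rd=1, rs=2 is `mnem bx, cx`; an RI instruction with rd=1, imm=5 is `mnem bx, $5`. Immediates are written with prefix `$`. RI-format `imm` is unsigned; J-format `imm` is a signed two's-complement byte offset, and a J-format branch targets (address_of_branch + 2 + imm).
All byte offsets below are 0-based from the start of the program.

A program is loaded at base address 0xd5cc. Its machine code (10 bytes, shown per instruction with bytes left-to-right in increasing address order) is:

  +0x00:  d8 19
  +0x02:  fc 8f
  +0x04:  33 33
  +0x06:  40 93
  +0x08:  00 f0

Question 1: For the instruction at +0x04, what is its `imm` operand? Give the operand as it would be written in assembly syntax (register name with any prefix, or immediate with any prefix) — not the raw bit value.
@+04  little-endian(33 33) = 0x3333
  op=0x3333>>12=0x3 ⇒ adi (RI)
  [11:9] rd=1 = bx
  [8:0] imm=307 = $307

$307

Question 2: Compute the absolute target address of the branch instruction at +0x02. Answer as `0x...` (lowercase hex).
[02] fc 8f → 0x8ffc
  top 4b → 0x8 → bl [J]
  imm: (w>>0)&0xfff=0xffc (s12→-4) → $-4
  target = base 0xd5cc + off 0x02 + 2 + imm -4 = 0xd5cc

0xd5cc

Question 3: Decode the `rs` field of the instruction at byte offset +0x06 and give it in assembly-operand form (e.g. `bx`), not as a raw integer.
off 0x06: read 40 93 as little → 0x9340
  op=0x9340>>12=0x9 ⇒ sub (RR)
  rd@[11:9]=0x1 ⇒ bx
  rs@[8:6]=0x5 ⇒ di

di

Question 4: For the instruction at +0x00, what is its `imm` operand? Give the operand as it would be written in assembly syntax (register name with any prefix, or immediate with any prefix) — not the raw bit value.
$472

off 0x00: read d8 19 as little → 0x19d8
  opcode bits[15:12]=0x1: andi/RI
  rd: (w>>9)&0x7=0x4 → si
  imm: (w>>0)&0x1ff=0x1d8 → $472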